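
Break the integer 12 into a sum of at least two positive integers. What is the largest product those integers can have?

81

Fill prod[k] for k=2..12: at each k try every first piece i and multiply by the better of (k−i) uncut or prod[k−i].
prod[2] = 1×max(1,0) = 1×1 = 1
prod[3] = max(1×2, 2×1) = 2
prod[4] = max(1×3, 2×2, 3×1) = 4
prod[5] = max(1×4, 2×3, 3×2, 4×1) = 6
prod[6] = max(1×6, 2×4, 3×3, 4×2, 5×1) = 9
prod[7] = max(1×9, 2×6, 3×4, 4×3, 5×2, 6×1) = 12
prod[8] = max(1×12, 2×9, 3×6, …, 6×2, 7×1) = 18
prod[9] = max(1×18, 2×12, 3×9, …, 7×2, 8×1) = 27
prod[10] = max(1×27, 2×18, 3×12, …, 8×2, 9×1) = 36
prod[11] = max(1×36, 2×27, 3×18, …, 9×2, 10×1) = 54
prod[12] = max(1×54, 2×36, 3×27, …, 10×2, 11×1) = 81
One optimal split: 3 + 3 + 3 + 3; product 3×3×3×3 = 81.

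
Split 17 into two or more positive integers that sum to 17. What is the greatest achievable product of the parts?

Fill g[k] for k=2..17: at each k try every first piece i and multiply by the better of (k−i) uncut or g[k−i].
g[2] = 1×max(1,0) = 1×1 = 1
g[3] = max(1×2, 2×1) = 2
g[4] = max(1×3, 2×2, 3×1) = 4
g[5] = max(1×4, 2×3, 3×2, 4×1) = 6
g[6] = max(1×6, 2×4, 3×3, 4×2, 5×1) = 9
g[7] = max(1×9, 2×6, 3×4, 4×3, 5×2, 6×1) = 12
g[8] = max(1×12, 2×9, 3×6, …, 6×2, 7×1) = 18
g[9] = max(1×18, 2×12, 3×9, …, 7×2, 8×1) = 27
g[10] = max(1×27, 2×18, 3×12, …, 8×2, 9×1) = 36
g[11] = max(1×36, 2×27, 3×18, …, 9×2, 10×1) = 54
g[12] = max(1×54, 2×36, 3×27, …, 10×2, 11×1) = 81
g[13] = max(1×81, 2×54, 3×36, …, 11×2, 12×1) = 108
g[14] = max(1×108, 2×81, 3×54, …, 12×2, 13×1) = 162
g[15] = max(1×162, 2×108, 3×81, …, 13×2, 14×1) = 243
g[16] = max(1×243, 2×162, 3×108, …, 14×2, 15×1) = 324
g[17] = max(1×324, 2×243, 3×162, …, 15×2, 16×1) = 486
One optimal split: 3 + 3 + 3 + 3 + 3 + 2; product 3×3×3×3×3×2 = 486.

486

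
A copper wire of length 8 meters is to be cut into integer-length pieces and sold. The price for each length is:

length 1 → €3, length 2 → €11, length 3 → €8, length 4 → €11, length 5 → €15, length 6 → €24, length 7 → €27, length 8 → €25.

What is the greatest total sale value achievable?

Consider every possible first cut. best[k] is the best of p[i]+best[k−i] over all sellable i≤k.
best[1] = 3
best[2] = max(3+3, 11+0) = 11
best[3] = max(3+11, 11+3, 8+0) = 14
best[4] = max(3+14, 11+11, 8+3, 11+0) = 22
best[5] = max(3+22, 11+14, 8+11, 11+3, 15+0) = 25
best[6] = max(3+25, 11+22, 8+14, 11+11, 15+3, 24+0) = 33
best[7] = max(3+33, 11+25, 8+22, …, 24+3, 27+0) = 36
best[8] = max(3+36, 11+33, 8+25, …, 27+3, 25+0) = 44
One optimal cutting: 2 + 2 + 2 + 2 → €11 + €11 + €11 + €11 = €44.

44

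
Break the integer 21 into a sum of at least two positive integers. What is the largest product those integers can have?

2187

Let m[k] be the best product for length k (with at least one cut). For each first piece i, the rest contributes max(k−i, m[k−i]).
m[2] = 1×max(1,0) = 1×1 = 1
m[3] = 1×max(2,1) = 1×2 = 2
m[4] = 2×max(2,1) = 2×2 = 4
m[5] = 2×max(3,2) = 2×3 = 6
m[6] = 3×max(3,2) = 3×3 = 9
m[7] = 2×max(5,6) = 2×6 = 12
m[8] = 2×max(6,9) = 2×9 = 18
m[9] = 3×max(6,9) = 3×9 = 27
m[10] = 2×max(8,18) = 2×18 = 36
m[11] = 2×max(9,27) = 2×27 = 54
m[12] = 3×max(9,27) = 3×27 = 81
m[13] = 2×max(11,54) = 2×54 = 108
m[14] = 2×max(12,81) = 2×81 = 162
m[15] = 3×max(12,81) = 3×81 = 243
m[16] = 2×max(14,162) = 2×162 = 324
m[17] = 2×max(15,243) = 2×243 = 486
m[18] = 3×max(15,243) = 3×243 = 729
m[19] = 2×max(17,486) = 2×486 = 972
m[20] = 2×max(18,729) = 2×729 = 1458
m[21] = 3×max(18,729) = 3×729 = 2187
One optimal split: 3 + 3 + 3 + 3 + 3 + 3 + 3; product 3×3×3×3×3×3×3 = 2187.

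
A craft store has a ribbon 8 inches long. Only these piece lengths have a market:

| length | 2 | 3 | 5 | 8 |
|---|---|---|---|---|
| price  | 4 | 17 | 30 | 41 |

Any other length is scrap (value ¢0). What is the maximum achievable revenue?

Consider every possible first cut. f[k] is the best of p[i]+f[k−i] over all sellable i≤k.
f[1] = 0
f[2] = 4
f[3] = max(4+0, 17+0) = 17
f[4] = max(4+4, 17+0) = 17
f[5] = max(4+17, 17+4, 30+0) = 30
f[6] = max(4+17, 17+17, 30+0) = 34
f[7] = max(4+30, 17+17, 30+4) = 34
f[8] = max(4+34, 17+30, 30+17, 41+0) = 47
One optimal cutting: 5 + 3 → ¢47.

47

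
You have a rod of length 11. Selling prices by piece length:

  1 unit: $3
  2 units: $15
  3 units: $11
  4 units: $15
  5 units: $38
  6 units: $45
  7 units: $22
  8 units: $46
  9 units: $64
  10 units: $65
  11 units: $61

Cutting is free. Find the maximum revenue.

83

Consider every possible first cut. v[k] is the best of p[i]+v[k−i] over all sellable i≤k.
v[1] = 3
v[2] = 15
v[3] = 18  (first piece 1, then v[2]=15)
v[4] = 30  (first piece 2, then v[2]=15)
v[5] = 38
v[6] = 45  (first piece 2, then v[4]=30)
v[7] = 53  (first piece 2, then v[5]=38)
v[8] = 60  (first piece 2, then v[6]=45)
v[9] = 68  (first piece 2, then v[7]=53)
v[10] = 76  (first piece 5, then v[5]=38)
v[11] = 83  (first piece 2, then v[9]=68)
One optimal cutting: 5 + 2 + 2 + 2 → $38 + $15 + $15 + $15 = $83.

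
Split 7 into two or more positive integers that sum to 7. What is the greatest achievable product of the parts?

Fill g[k] for k=2..7: at each k try every first piece i and multiply by the better of (k−i) uncut or g[k−i].
g[2] = 1×max(1,0) = 1×1 = 1
g[3] = max(1×2, 2×1) = 2
g[4] = max(1×3, 2×2, 3×1) = 4
g[5] = max(1×4, 2×3, 3×2, 4×1) = 6
g[6] = max(1×6, 2×4, 3×3, 4×2, 5×1) = 9
g[7] = max(1×9, 2×6, 3×4, 4×3, 5×2, 6×1) = 12
One optimal split: 3 + 2 + 2; product 3×2×2 = 12.

12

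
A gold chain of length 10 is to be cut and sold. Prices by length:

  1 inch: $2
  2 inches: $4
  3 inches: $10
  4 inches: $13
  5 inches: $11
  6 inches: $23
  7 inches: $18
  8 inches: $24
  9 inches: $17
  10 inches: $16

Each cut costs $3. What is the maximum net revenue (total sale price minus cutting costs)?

33

Build net[k] bottom-up: net[k] = max over allowed piece i of (p[i] + net[k−i]) − 3 per cut.
net[1] = 2
net[2] = max(2+2-3, 4+0) = 4
net[3] = max(2+4-3, 4+2-3, 10+0) = 10
net[4] = max(2+10-3, 4+4-3, 10+2-3, 13+0) = 13
net[5] = max(2+13-3, 4+10-3, 10+4-3, 13+2-3, 11+0) = 12
net[6] = max(2+12-3, 4+13-3, 10+10-3, 13+4-3, 11+2-3, 23+0) = 23
net[7] = max(2+23-3, 4+12-3, 10+13-3, …, 23+2-3, 18+0) = 22
net[8] = max(2+22-3, 4+23-3, 10+12-3, …, 18+2-3, 24+0) = 24
net[9] = max(2+24-3, 4+22-3, 10+23-3, …, 24+2-3, 17+0) = 30
net[10] = max(2+30-3, 4+24-3, 10+22-3, …, 17+2-3, 16+0) = 33
One optimal plan: pieces 6 + 4 (1 cut) → $36 − $3 = $33.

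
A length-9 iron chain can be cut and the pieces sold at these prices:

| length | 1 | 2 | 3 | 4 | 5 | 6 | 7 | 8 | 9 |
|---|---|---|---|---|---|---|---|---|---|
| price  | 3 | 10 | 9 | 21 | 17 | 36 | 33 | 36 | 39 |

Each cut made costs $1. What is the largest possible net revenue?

Consider every possible first cut. net[k] is the best of p[i]+net[k−i] over all sellable i≤k, charging 1 whenever i<k.
net[1] = 3
net[2] = max(3+3-1, 10+0) = 10
net[3] = max(3+10-1, 10+3-1, 9+0) = 12
net[4] = max(3+12-1, 10+10-1, 9+3-1, 21+0) = 21
net[5] = max(3+21-1, 10+12-1, 9+10-1, 21+3-1, 17+0) = 23
net[6] = max(3+23-1, 10+21-1, 9+12-1, 21+10-1, 17+3-1, 36+0) = 36
net[7] = max(3+36-1, 10+23-1, 9+21-1, …, 36+3-1, 33+0) = 38
net[8] = max(3+38-1, 10+36-1, 9+23-1, …, 33+3-1, 36+0) = 45
net[9] = max(3+45-1, 10+38-1, 9+36-1, …, 36+3-1, 39+0) = 47
One optimal plan: pieces 6 + 2 + 1 (2 cuts) → $49 − $2 = $47.

47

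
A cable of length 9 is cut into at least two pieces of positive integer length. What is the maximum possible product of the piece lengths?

27

Let m[k] be the best product for length k (with at least one cut). For each first piece i, the rest contributes max(k−i, m[k−i]).
m[2] = 1*max(1,0) = 1*1 = 1
m[3] = 1*max(2,1) = 1*2 = 2
m[4] = 2*max(2,1) = 2*2 = 4
m[5] = 2*max(3,2) = 2*3 = 6
m[6] = 3*max(3,2) = 3*3 = 9
m[7] = 2*max(5,6) = 2*6 = 12
m[8] = 2*max(6,9) = 2*9 = 18
m[9] = 3*max(6,9) = 3*9 = 27
One optimal split: 3 + 3 + 3; product 3*3*3 = 27.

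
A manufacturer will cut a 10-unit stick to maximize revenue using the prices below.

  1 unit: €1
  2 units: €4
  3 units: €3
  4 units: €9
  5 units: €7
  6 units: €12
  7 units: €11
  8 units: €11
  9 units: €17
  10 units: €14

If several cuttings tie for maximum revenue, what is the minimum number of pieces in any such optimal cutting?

3

Consider every possible first cut. r[k] is the best of p[i]+r[k−i] over all sellable i≤k.
r[1] = 1
r[2] = 4
r[3] = 5  (first piece 1, then r[2]=4)
r[4] = 9
r[5] = 10  (first piece 1, then r[4]=9)
r[6] = 13  (first piece 2, then r[4]=9)
r[7] = 14  (first piece 1, then r[6]=13)
r[8] = 18  (first piece 4, then r[4]=9)
r[9] = 19  (first piece 1, then r[8]=18)
r[10] = 22  (first piece 2, then r[8]=18)
Maximum revenue is €22.
Now minimize piece count subject to staying optimal: for each k, pieces[k] = 1 + min over i with p[i]+r[k−i]=r[k] of pieces[k−i].
pieces[7] = 3
pieces[8] = 2
pieces[9] = 3
pieces[10] = 3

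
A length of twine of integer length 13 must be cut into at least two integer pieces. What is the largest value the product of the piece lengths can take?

108

Define P[k] = max over 1≤i<k of i · max(k−i, P[k−i]); the inner max lets the remainder stay uncut if that's better.
P[2] = 1*max(1,0) = 1*1 = 1
P[3] = 1*max(2,1) = 1*2 = 2
P[4] = 2*max(2,1) = 2*2 = 4
P[5] = 2*max(3,2) = 2*3 = 6
P[6] = 3*max(3,2) = 3*3 = 9
P[7] = 2*max(5,6) = 2*6 = 12
P[8] = 2*max(6,9) = 2*9 = 18
P[9] = 3*max(6,9) = 3*9 = 27
P[10] = 2*max(8,18) = 2*18 = 36
P[11] = 2*max(9,27) = 2*27 = 54
P[12] = 3*max(9,27) = 3*27 = 81
P[13] = 2*max(11,54) = 2*54 = 108
One optimal split: 3 + 3 + 3 + 2 + 2; product 3*3*3*2*2 = 108.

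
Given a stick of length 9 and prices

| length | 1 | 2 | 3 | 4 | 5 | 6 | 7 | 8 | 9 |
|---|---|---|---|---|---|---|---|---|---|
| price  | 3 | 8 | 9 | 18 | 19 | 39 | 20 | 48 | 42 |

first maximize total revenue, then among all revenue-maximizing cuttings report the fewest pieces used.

Build r[k] bottom-up: r[k] = max over allowed piece i of (p[i] + r[k−i]).
r[1] = 3
r[2] = 8
r[3] = 11  (first piece 1, then r[2]=8)
r[4] = 18
r[5] = 21  (first piece 1, then r[4]=18)
r[6] = 39
r[7] = 42  (first piece 1, then r[6]=39)
r[8] = 48
r[9] = 51  (first piece 1, then r[8]=48)
Maximum revenue is 51.
Now minimize piece count subject to staying optimal: for each k, pieces[k] = 1 + min over i with p[i]+r[k−i]=r[k] of pieces[k−i].
pieces[6] = 1
pieces[7] = 2
pieces[8] = 1
pieces[9] = 2

2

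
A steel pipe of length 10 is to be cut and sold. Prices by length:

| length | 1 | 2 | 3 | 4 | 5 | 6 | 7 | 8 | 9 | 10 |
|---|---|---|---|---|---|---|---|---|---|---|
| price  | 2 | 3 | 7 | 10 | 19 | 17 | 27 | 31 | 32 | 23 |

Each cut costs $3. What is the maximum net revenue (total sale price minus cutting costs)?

Let net[k] be the best obtainable value from length k. For each k, try every first piece i and keep the best of price[i] + net[k−i] minus the 3 cut fee when i<k.
net[1] = 2
net[2] = 3
net[3] = 7
net[4] = 10
net[5] = 19
net[6] = 18  (first piece 1, then net[5]=19)
net[7] = 27
net[8] = 31
net[9] = 32
net[10] = 35  (first piece 5, then net[5]=19)
One optimal plan: pieces 5 + 5 (1 cut) → $38 − $3 = $35.

35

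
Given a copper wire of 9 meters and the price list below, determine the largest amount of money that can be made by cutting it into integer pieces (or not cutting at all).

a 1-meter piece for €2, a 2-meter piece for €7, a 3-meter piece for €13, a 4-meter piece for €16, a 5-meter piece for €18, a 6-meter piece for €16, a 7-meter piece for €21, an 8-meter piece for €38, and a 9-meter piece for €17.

Let R[k] be the best obtainable value from length k. For each k, try every first piece i and keep the best of price[i] + R[k−i].
R[1] = 2
R[2] = max(2+2, 7+0) = 7
R[3] = max(2+7, 7+2, 13+0) = 13
R[4] = max(2+13, 7+7, 13+2, 16+0) = 16
R[5] = max(2+16, 7+13, 13+7, 16+2, 18+0) = 20
R[6] = max(2+20, 7+16, 13+13, 16+7, 18+2, 16+0) = 26
R[7] = max(2+26, 7+20, 13+16, …, 16+2, 21+0) = 29
R[8] = max(2+29, 7+26, 13+20, …, 21+2, 38+0) = 38
R[9] = max(2+38, 7+29, 13+26, …, 38+2, 17+0) = 40
One optimal cutting: 8 + 1 → €38 + €2 = €40.

40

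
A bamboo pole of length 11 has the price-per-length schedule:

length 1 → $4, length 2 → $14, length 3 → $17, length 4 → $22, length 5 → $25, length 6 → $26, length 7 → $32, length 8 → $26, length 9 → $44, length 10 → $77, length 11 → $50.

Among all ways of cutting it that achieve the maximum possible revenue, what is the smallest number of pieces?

Build r[k] bottom-up: r[k] = max over allowed piece i of (p[i] + r[k−i]).
r[1] = 4
r[2] = max(4+4, 14+0) = 14
r[3] = max(4+14, 14+4, 17+0) = 18
r[4] = max(4+18, 14+14, 17+4, 22+0) = 28
r[5] = max(4+28, 14+18, 17+14, 22+4, 25+0) = 32
r[6] = max(4+32, 14+28, 17+18, 22+14, 25+4, 26+0) = 42
r[7] = max(4+42, 14+32, 17+28, …, 26+4, 32+0) = 46
r[8] = max(4+46, 14+42, 17+32, …, 32+4, 26+0) = 56
r[9] = max(4+56, 14+46, 17+42, …, 26+4, 44+0) = 60
r[10] = max(4+60, 14+56, 17+46, …, 44+4, 77+0) = 77
r[11] = max(4+77, 14+60, 17+56, …, 77+4, 50+0) = 81
Maximum revenue is $81.
Now minimize piece count subject to staying optimal: for each k, pieces[k] = 1 + min over i with p[i]+r[k−i]=r[k] of pieces[k−i].
pieces[8] = 4
pieces[9] = 5
pieces[10] = 1
pieces[11] = 2

2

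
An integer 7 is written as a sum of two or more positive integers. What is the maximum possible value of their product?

Define m[k] = max over 1≤i<k of i · max(k−i, m[k−i]); the inner max lets the remainder stay uncut if that's better.
m[2] = 1*max(1,0) = 1*1 = 1
m[3] = max(1*2, 2*1) = 2
m[4] = max(1*3, 2*2, 3*1) = 4
m[5] = max(1*4, 2*3, 3*2, 4*1) = 6
m[6] = max(1*6, 2*4, 3*3, 4*2, 5*1) = 9
m[7] = max(1*9, 2*6, 3*4, 4*3, 5*2, 6*1) = 12
One optimal split: 3 + 2 + 2; product 3*2*2 = 12.

12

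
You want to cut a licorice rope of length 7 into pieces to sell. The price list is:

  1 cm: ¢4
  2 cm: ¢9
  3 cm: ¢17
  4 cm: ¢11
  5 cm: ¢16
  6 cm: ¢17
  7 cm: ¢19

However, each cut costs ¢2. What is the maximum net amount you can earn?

Let v[k] be the best obtainable value from length k. For each k, try every first piece i and keep the best of price[i] + v[k−i] minus the 2 cut fee when i<k.
v[1] = 4
v[2] = 9
v[3] = 17
v[4] = 19  (first piece 1, then v[3]=17)
v[5] = 24  (first piece 2, then v[3]=17)
v[6] = 32  (first piece 3, then v[3]=17)
v[7] = 34  (first piece 1, then v[6]=32)
One optimal plan: pieces 3 + 3 + 1 (2 cuts) → ¢38 − ¢4 = ¢34.

34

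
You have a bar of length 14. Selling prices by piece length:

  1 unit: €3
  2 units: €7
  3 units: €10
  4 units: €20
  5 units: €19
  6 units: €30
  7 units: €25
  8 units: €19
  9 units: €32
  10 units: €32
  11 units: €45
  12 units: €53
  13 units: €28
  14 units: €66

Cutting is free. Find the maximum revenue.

Build best[k] bottom-up: best[k] = max over allowed piece i of (p[i] + best[k−i]).
best[1] = 3
best[2] = max(3+3, 7+0) = 7
best[3] = max(3+7, 7+3, 10+0) = 10
best[4] = max(3+10, 7+7, 10+3, 20+0) = 20
best[5] = max(3+20, 7+10, 10+7, 20+3, 19+0) = 23
best[6] = max(3+23, 7+20, 10+10, 20+7, 19+3, 30+0) = 30
best[7] = max(3+30, 7+23, 10+20, …, 30+3, 25+0) = 33
best[8] = max(3+33, 7+30, 10+23, …, 25+3, 19+0) = 40
best[9] = max(3+40, 7+33, 10+30, …, 19+3, 32+0) = 43
best[10] = max(3+43, 7+40, 10+33, …, 32+3, 32+0) = 50
best[11] = max(3+50, 7+43, 10+40, …, 32+3, 45+0) = 53
best[12] = max(3+53, 7+50, 10+43, …, 45+3, 53+0) = 60
best[13] = max(3+60, 7+53, 10+50, …, 53+3, 28+0) = 63
best[14] = max(3+63, 7+60, 10+53, …, 28+3, 66+0) = 70
One optimal cutting: 6 + 4 + 4 → €30 + €20 + €20 = €70.

70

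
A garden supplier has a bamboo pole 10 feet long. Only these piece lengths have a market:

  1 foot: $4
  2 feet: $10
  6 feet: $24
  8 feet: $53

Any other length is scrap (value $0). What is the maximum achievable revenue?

63

Consider every possible first cut. best[k] is the best of p[i]+best[k−i] over all sellable i≤k.
best[1] = 4
best[2] = 10
best[3] = 14  (first piece 1, then best[2]=10)
best[4] = 20  (first piece 2, then best[2]=10)
best[5] = 24  (first piece 1, then best[4]=20)
best[6] = 30  (first piece 2, then best[4]=20)
best[7] = 34  (first piece 1, then best[6]=30)
best[8] = 53
best[9] = 57  (first piece 1, then best[8]=53)
best[10] = 63  (first piece 2, then best[8]=53)
One optimal cutting: 8 + 2 → $63.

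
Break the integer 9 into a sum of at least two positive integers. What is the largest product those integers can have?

27

Let f[k] be the best product for length k (with at least one cut). For each first piece i, the rest contributes max(k−i, f[k−i]).
f[2] = 1*max(1,0) = 1*1 = 1
f[3] = 1*max(2,1) = 1*2 = 2
f[4] = 2*max(2,1) = 2*2 = 4
f[5] = 2*max(3,2) = 2*3 = 6
f[6] = 3*max(3,2) = 3*3 = 9
f[7] = 2*max(5,6) = 2*6 = 12
f[8] = 2*max(6,9) = 2*9 = 18
f[9] = 3*max(6,9) = 3*9 = 27
One optimal split: 3 + 3 + 3; product 3*3*3 = 27.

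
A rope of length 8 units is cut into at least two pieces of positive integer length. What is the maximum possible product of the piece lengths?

Let f[k] be the best product for length k (with at least one cut). For each first piece i, the rest contributes max(k−i, f[k−i]).
f[2] = 1×max(1,0) = 1×1 = 1
f[3] = 1×max(2,1) = 1×2 = 2
f[4] = 2×max(2,1) = 2×2 = 4
f[5] = 2×max(3,2) = 2×3 = 6
f[6] = 3×max(3,2) = 3×3 = 9
f[7] = 2×max(5,6) = 2×6 = 12
f[8] = 2×max(6,9) = 2×9 = 18
One optimal split: 3 + 3 + 2; product 3×3×2 = 18.

18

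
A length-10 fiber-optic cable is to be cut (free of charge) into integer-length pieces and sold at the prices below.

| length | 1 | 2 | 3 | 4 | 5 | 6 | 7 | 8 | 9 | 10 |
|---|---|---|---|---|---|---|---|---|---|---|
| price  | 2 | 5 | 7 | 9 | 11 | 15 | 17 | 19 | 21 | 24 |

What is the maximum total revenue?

Let r[k] be the best obtainable value from length k. For each k, try every first piece i and keep the best of price[i] + r[k−i].
r[1] = 2
r[2] = 5
r[3] = 7  (first piece 1, then r[2]=5)
r[4] = 10  (first piece 2, then r[2]=5)
r[5] = 12  (first piece 1, then r[4]=10)
r[6] = 15  (first piece 2, then r[4]=10)
r[7] = 17  (first piece 1, then r[6]=15)
r[8] = 20  (first piece 2, then r[6]=15)
r[9] = 22  (first piece 1, then r[8]=20)
r[10] = 25  (first piece 2, then r[8]=20)
One optimal cutting: 2 + 2 + 2 + 2 + 2 → $5 + $5 + $5 + $5 + $5 = $25.

25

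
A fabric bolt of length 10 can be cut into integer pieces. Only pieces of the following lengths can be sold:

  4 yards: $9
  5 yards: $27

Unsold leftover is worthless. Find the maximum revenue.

Build r[k] bottom-up: r[k] = max over allowed piece i of (p[i] + r[k−i]).
r[1] = 0
r[2] = 0
r[3] = 0
r[4] = 9
r[5] = max(9+0, 27+0) = 27
r[6] = max(9+0, 27+0) = 27
r[7] = max(9+0, 27+0) = 27
r[8] = max(9+9, 27+0) = 27
r[9] = max(9+27, 27+9) = 36
r[10] = max(9+27, 27+27) = 54
One optimal cutting: 5 + 5 → $54.

54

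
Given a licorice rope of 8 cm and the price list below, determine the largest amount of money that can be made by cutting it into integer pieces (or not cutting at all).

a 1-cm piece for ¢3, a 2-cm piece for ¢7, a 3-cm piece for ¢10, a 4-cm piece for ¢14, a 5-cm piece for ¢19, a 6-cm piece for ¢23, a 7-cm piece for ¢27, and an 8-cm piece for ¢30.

Let v[k] be the best obtainable value from length k. For each k, try every first piece i and keep the best of price[i] + v[k−i].
v[1] = 3
v[2] = 7
v[3] = 10  (first piece 1, then v[2]=7)
v[4] = 14  (first piece 2, then v[2]=7)
v[5] = 19
v[6] = 23
v[7] = 27
v[8] = 30  (first piece 1, then v[7]=27)
One optimal cutting: 7 + 1 → ¢27 + ¢3 = ¢30.

30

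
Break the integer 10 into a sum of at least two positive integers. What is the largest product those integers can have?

Fill f[k] for k=2..10: at each k try every first piece i and multiply by the better of (k−i) uncut or f[k−i].
f[2] = 1×max(1,0) = 1×1 = 1
f[3] = max(1×2, 2×1) = 2
f[4] = max(1×3, 2×2, 3×1) = 4
f[5] = max(1×4, 2×3, 3×2, 4×1) = 6
f[6] = max(1×6, 2×4, 3×3, 4×2, 5×1) = 9
f[7] = max(1×9, 2×6, 3×4, 4×3, 5×2, 6×1) = 12
f[8] = max(1×12, 2×9, 3×6, …, 6×2, 7×1) = 18
f[9] = max(1×18, 2×12, 3×9, …, 7×2, 8×1) = 27
f[10] = max(1×27, 2×18, 3×12, …, 8×2, 9×1) = 36
One optimal split: 3 + 3 + 2 + 2; product 3×3×2×2 = 36.

36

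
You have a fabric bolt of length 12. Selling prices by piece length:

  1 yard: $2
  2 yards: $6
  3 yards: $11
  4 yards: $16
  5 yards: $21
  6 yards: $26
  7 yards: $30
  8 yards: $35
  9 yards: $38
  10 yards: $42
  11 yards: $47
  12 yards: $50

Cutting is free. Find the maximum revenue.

Consider every possible first cut. R[k] is the best of p[i]+R[k−i] over all sellable i≤k.
R[1] = 2
R[2] = max(2+2, 6+0) = 6
R[3] = max(2+6, 6+2, 11+0) = 11
R[4] = max(2+11, 6+6, 11+2, 16+0) = 16
R[5] = max(2+16, 6+11, 11+6, 16+2, 21+0) = 21
R[6] = max(2+21, 6+16, 11+11, 16+6, 21+2, 26+0) = 26
R[7] = max(2+26, 6+21, 11+16, …, 26+2, 30+0) = 30
R[8] = max(2+30, 6+26, 11+21, …, 30+2, 35+0) = 35
R[9] = max(2+35, 6+30, 11+26, …, 35+2, 38+0) = 38
R[10] = max(2+38, 6+35, 11+30, …, 38+2, 42+0) = 42
R[11] = max(2+42, 6+38, 11+35, …, 42+2, 47+0) = 47
R[12] = max(2+47, 6+42, 11+38, …, 47+2, 50+0) = 52
One optimal cutting: 6 + 6 → $26 + $26 = $52.

52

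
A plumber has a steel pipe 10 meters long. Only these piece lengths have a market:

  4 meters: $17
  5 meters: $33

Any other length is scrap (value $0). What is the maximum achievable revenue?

Let f[k] be the best obtainable value from length k. For each k, try every first piece i and keep the best of price[i] + f[k−i].
f[1] = 0
f[2] = 0
f[3] = 0
f[4] = 17
f[5] = max(17+0, 33+0) = 33
f[6] = max(17+0, 33+0) = 33
f[7] = max(17+0, 33+0) = 33
f[8] = max(17+17, 33+0) = 34
f[9] = max(17+33, 33+17) = 50
f[10] = max(17+33, 33+33) = 66
One optimal cutting: 5 + 5 → $66.

66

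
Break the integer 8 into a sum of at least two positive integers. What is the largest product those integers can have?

18

Fill prod[k] for k=2..8: at each k try every first piece i and multiply by the better of (k−i) uncut or prod[k−i].
prod[2] = 1×max(1,0) = 1×1 = 1
prod[3] = max(1×2, 2×1) = 2
prod[4] = max(1×3, 2×2, 3×1) = 4
prod[5] = max(1×4, 2×3, 3×2, 4×1) = 6
prod[6] = max(1×6, 2×4, 3×3, 4×2, 5×1) = 9
prod[7] = max(1×9, 2×6, 3×4, 4×3, 5×2, 6×1) = 12
prod[8] = max(1×12, 2×9, 3×6, …, 6×2, 7×1) = 18
One optimal split: 3 + 3 + 2; product 3×3×2 = 18.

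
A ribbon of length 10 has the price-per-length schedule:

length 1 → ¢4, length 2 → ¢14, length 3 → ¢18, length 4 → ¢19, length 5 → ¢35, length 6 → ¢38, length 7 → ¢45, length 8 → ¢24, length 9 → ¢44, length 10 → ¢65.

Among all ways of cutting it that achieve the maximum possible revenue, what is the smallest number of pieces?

Build r[k] bottom-up: r[k] = max over allowed piece i of (p[i] + r[k−i]).
r[1] = 4
r[2] = 14
r[3] = 18  (first piece 1, then r[2]=14)
r[4] = 28  (first piece 2, then r[2]=14)
r[5] = 35
r[6] = 42  (first piece 2, then r[4]=28)
r[7] = 49  (first piece 2, then r[5]=35)
r[8] = 56  (first piece 2, then r[6]=42)
r[9] = 63  (first piece 2, then r[7]=49)
r[10] = 70  (first piece 2, then r[8]=56)
Maximum revenue is ¢70.
Now minimize piece count subject to staying optimal: for each k, pieces[k] = 1 + min over i with p[i]+r[k−i]=r[k] of pieces[k−i].
pieces[7] = 2
pieces[8] = 4
pieces[9] = 3
pieces[10] = 2

2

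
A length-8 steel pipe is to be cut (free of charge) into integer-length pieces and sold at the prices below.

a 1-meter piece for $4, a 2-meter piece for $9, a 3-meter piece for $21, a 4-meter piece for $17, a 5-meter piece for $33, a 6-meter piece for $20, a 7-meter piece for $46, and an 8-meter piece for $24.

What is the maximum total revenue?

54

Let r[k] be the best obtainable value from length k. For each k, try every first piece i and keep the best of price[i] + r[k−i].
r[1] = 4
r[2] = 9
r[3] = 21
r[4] = 25  (first piece 1, then r[3]=21)
r[5] = 33
r[6] = 42  (first piece 3, then r[3]=21)
r[7] = 46  (first piece 1, then r[6]=42)
r[8] = 54  (first piece 3, then r[5]=33)
One optimal cutting: 5 + 3 → $33 + $21 = $54.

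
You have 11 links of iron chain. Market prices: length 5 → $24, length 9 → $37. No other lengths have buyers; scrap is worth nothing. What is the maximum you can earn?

48

Build best[k] bottom-up: best[k] = max over allowed piece i of (p[i] + best[k−i]).
best[1] = 0
best[2] = 0
best[3] = 0
best[4] = 0
best[5] = 24
best[6] = 24
best[7] = 24
best[8] = 24
best[9] = max(24+0, 37+0) = 37
best[10] = max(24+24, 37+0) = 48
best[11] = max(24+24, 37+0) = 48
One optimal cutting: pieces 5 + 5 with 1 link of scrap → $48.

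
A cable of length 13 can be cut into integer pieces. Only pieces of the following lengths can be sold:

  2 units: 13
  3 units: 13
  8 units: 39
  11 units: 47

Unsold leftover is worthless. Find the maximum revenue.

78

Let f[k] be the best obtainable value from length k. For each k, try every first piece i and keep the best of price[i] + f[k−i].
f[1] = 0
f[2] = 13
f[3] = 13
f[4] = 26  (first piece 2, then f[2]=13)
f[5] = 26
f[6] = 39  (first piece 2, then f[4]=26)
f[7] = 39
f[8] = 52  (first piece 2, then f[6]=39)
f[9] = 52
f[10] = 65  (first piece 2, then f[8]=52)
f[11] = 65
f[12] = 78  (first piece 2, then f[10]=65)
f[13] = 78
One optimal cutting: pieces 2 + 2 + 2 + 2 + 2 + 2 with 1 unit of scrap → 78.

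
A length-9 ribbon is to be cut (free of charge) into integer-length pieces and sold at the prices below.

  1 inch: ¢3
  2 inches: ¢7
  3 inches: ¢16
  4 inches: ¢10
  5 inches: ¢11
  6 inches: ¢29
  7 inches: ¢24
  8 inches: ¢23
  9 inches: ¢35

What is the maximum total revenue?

Consider every possible first cut. r[k] is the best of p[i]+r[k−i] over all sellable i≤k.
r[1] = 3
r[2] = max(3+3, 7+0) = 7
r[3] = max(3+7, 7+3, 16+0) = 16
r[4] = max(3+16, 7+7, 16+3, 10+0) = 19
r[5] = max(3+19, 7+16, 16+7, 10+3, 11+0) = 23
r[6] = max(3+23, 7+19, 16+16, 10+7, 11+3, 29+0) = 32
r[7] = max(3+32, 7+23, 16+19, …, 29+3, 24+0) = 35
r[8] = max(3+35, 7+32, 16+23, …, 24+3, 23+0) = 39
r[9] = max(3+39, 7+35, 16+32, …, 23+3, 35+0) = 48
One optimal cutting: 3 + 3 + 3 → ¢16 + ¢16 + ¢16 = ¢48.

48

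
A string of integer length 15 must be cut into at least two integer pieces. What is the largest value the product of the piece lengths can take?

Fill prod[k] for k=2..15: at each k try every first piece i and multiply by the better of (k−i) uncut or prod[k−i].
prod[2] = 1×max(1,0) = 1×1 = 1
prod[3] = 1×max(2,1) = 1×2 = 2
prod[4] = 2×max(2,1) = 2×2 = 4
prod[5] = 2×max(3,2) = 2×3 = 6
prod[6] = 3×max(3,2) = 3×3 = 9
prod[7] = 2×max(5,6) = 2×6 = 12
prod[8] = 2×max(6,9) = 2×9 = 18
prod[9] = 3×max(6,9) = 3×9 = 27
prod[10] = 2×max(8,18) = 2×18 = 36
prod[11] = 2×max(9,27) = 2×27 = 54
prod[12] = 3×max(9,27) = 3×27 = 81
prod[13] = 2×max(11,54) = 2×54 = 108
prod[14] = 2×max(12,81) = 2×81 = 162
prod[15] = 3×max(12,81) = 3×81 = 243
One optimal split: 3 + 3 + 3 + 3 + 3; product 3×3×3×3×3 = 243.

243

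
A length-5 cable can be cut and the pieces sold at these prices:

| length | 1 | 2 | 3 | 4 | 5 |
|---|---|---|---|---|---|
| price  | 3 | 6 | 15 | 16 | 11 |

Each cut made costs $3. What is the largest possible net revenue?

18

Let net[k] be the best obtainable value from length k. For each k, try every first piece i and keep the best of price[i] + net[k−i] minus the 3 cut fee when i<k.
net[1] = 3
net[2] = max(3+3-3, 6+0) = 6
net[3] = max(3+6-3, 6+3-3, 15+0) = 15
net[4] = max(3+15-3, 6+6-3, 15+3-3, 16+0) = 16
net[5] = max(3+16-3, 6+15-3, 15+6-3, 16+3-3, 11+0) = 18
One optimal plan: pieces 3 + 2 (1 cut) → $21 − $3 = $18.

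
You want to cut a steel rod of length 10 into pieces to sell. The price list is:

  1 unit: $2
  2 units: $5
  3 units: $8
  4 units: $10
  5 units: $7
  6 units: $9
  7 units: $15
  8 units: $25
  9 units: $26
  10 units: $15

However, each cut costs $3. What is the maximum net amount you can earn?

Build net[k] bottom-up: net[k] = max over allowed piece i of (p[i] + net[k−i]) − 3 per cut.
net[1] = 2
net[2] = max(2+2-3, 5+0) = 5
net[3] = max(2+5-3, 5+2-3, 8+0) = 8
net[4] = max(2+8-3, 5+5-3, 8+2-3, 10+0) = 10
net[5] = max(2+10-3, 5+8-3, 8+5-3, 10+2-3, 7+0) = 10
net[6] = max(2+10-3, 5+10-3, 8+8-3, 10+5-3, 7+2-3, 9+0) = 13
net[7] = max(2+13-3, 5+10-3, 8+10-3, …, 9+2-3, 15+0) = 15
net[8] = max(2+15-3, 5+13-3, 8+10-3, …, 15+2-3, 25+0) = 25
net[9] = max(2+25-3, 5+15-3, 8+13-3, …, 25+2-3, 26+0) = 26
net[10] = max(2+26-3, 5+25-3, 8+15-3, …, 26+2-3, 15+0) = 27
One optimal plan: pieces 8 + 2 (1 cut) → $30 − $3 = $27.

27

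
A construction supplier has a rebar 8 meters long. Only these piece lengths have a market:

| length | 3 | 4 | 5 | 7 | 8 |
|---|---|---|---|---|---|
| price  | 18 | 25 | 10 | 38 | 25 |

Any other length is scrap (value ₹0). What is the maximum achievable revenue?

50

Build f[k] bottom-up: f[k] = max over allowed piece i of (p[i] + f[k−i]).
f[1] = 0
f[2] = 0
f[3] = 18
f[4] = max(18+0, 25+0) = 25
f[5] = max(18+0, 25+0, 10+0) = 25
f[6] = max(18+18, 25+0, 10+0) = 36
f[7] = max(18+25, 25+18, 10+0, 38+0) = 43
f[8] = max(18+25, 25+25, 10+18, 38+0, 25+0) = 50
One optimal cutting: 4 + 4 → ₹50.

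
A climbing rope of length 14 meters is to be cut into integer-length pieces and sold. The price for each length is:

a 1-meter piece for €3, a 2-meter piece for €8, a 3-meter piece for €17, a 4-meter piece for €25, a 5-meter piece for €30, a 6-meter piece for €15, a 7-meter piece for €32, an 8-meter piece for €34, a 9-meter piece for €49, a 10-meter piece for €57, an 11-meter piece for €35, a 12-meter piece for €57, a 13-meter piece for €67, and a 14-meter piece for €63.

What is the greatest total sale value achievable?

Consider every possible first cut. best[k] is the best of p[i]+best[k−i] over all sellable i≤k.
best[1] = 3
best[2] = max(3+3, 8+0) = 8
best[3] = max(3+8, 8+3, 17+0) = 17
best[4] = max(3+17, 8+8, 17+3, 25+0) = 25
best[5] = max(3+25, 8+17, 17+8, 25+3, 30+0) = 30
best[6] = max(3+30, 8+25, 17+17, 25+8, 30+3, 15+0) = 34
best[7] = max(3+34, 8+30, 17+25, …, 15+3, 32+0) = 42
best[8] = max(3+42, 8+34, 17+30, …, 32+3, 34+0) = 50
best[9] = max(3+50, 8+42, 17+34, …, 34+3, 49+0) = 55
best[10] = max(3+55, 8+50, 17+42, …, 49+3, 57+0) = 60
best[11] = max(3+60, 8+55, 17+50, …, 57+3, 35+0) = 67
best[12] = max(3+67, 8+60, 17+55, …, 35+3, 57+0) = 75
best[13] = max(3+75, 8+67, 17+60, …, 57+3, 67+0) = 80
best[14] = max(3+80, 8+75, 17+67, …, 67+3, 63+0) = 85
One optimal cutting: 5 + 5 + 4 → €30 + €30 + €25 = €85.

85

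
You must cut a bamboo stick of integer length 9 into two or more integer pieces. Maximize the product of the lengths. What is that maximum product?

Fill P[k] for k=2..9: at each k try every first piece i and multiply by the better of (k−i) uncut or P[k−i].
P[2] = 1×max(1,0) = 1×1 = 1
P[3] = 1×max(2,1) = 1×2 = 2
P[4] = 2×max(2,1) = 2×2 = 4
P[5] = 2×max(3,2) = 2×3 = 6
P[6] = 3×max(3,2) = 3×3 = 9
P[7] = 2×max(5,6) = 2×6 = 12
P[8] = 2×max(6,9) = 2×9 = 18
P[9] = 3×max(6,9) = 3×9 = 27
One optimal split: 3 + 3 + 3; product 3×3×3 = 27.

27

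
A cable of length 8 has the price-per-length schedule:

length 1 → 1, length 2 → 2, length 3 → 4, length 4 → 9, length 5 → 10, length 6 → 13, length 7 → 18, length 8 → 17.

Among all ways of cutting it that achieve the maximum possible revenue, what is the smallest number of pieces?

2

Build r[k] bottom-up: r[k] = max over allowed piece i of (p[i] + r[k−i]).
r[1] = 1
r[2] = 2  (first piece 1, then r[1]=1)
r[3] = 4
r[4] = 9
r[5] = 10  (first piece 1, then r[4]=9)
r[6] = 13
r[7] = 18
r[8] = 19  (first piece 1, then r[7]=18)
Maximum revenue is 19.
Now minimize piece count subject to staying optimal: for each k, pieces[k] = 1 + min over i with p[i]+r[k−i]=r[k] of pieces[k−i].
pieces[5] = 1
pieces[6] = 1
pieces[7] = 1
pieces[8] = 2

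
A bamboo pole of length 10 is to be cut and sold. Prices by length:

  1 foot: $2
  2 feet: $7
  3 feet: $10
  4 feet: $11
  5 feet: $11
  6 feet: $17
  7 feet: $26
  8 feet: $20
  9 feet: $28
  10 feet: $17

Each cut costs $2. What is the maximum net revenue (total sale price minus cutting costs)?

Consider every possible first cut. r[k] is the best of p[i]+r[k−i] over all sellable i≤k, charging 2 whenever i<k.
r[1] = 2
r[2] = 7
r[3] = 10
r[4] = 12  (first piece 2, then r[2]=7)
r[5] = 15  (first piece 2, then r[3]=10)
r[6] = 18  (first piece 3, then r[3]=10)
r[7] = 26
r[8] = 26  (first piece 1, then r[7]=26)
r[9] = 31  (first piece 2, then r[7]=26)
r[10] = 34  (first piece 3, then r[7]=26)
One optimal plan: pieces 7 + 3 (1 cut) → $36 − $2 = $34.

34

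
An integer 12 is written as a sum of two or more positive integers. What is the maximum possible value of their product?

81

Define f[k] = max over 1≤i<k of i · max(k−i, f[k−i]); the inner max lets the remainder stay uncut if that's better.
f[2] = 1×max(1,0) = 1×1 = 1
f[3] = 1×max(2,1) = 1×2 = 2
f[4] = 2×max(2,1) = 2×2 = 4
f[5] = 2×max(3,2) = 2×3 = 6
f[6] = 3×max(3,2) = 3×3 = 9
f[7] = 2×max(5,6) = 2×6 = 12
f[8] = 2×max(6,9) = 2×9 = 18
f[9] = 3×max(6,9) = 3×9 = 27
f[10] = 2×max(8,18) = 2×18 = 36
f[11] = 2×max(9,27) = 2×27 = 54
f[12] = 3×max(9,27) = 3×27 = 81
One optimal split: 3 + 3 + 3 + 3; product 3×3×3×3 = 81.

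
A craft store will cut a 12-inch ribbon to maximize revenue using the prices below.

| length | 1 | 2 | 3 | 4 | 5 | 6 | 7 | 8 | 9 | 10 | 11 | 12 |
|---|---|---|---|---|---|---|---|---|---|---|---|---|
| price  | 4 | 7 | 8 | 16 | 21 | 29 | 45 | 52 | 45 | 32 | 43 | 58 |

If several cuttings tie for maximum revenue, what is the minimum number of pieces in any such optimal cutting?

Consider every possible first cut. r[k] is the best of p[i]+r[k−i] over all sellable i≤k.
r[1] = 4
r[2] = 8  (first piece 1, then r[1]=4)
r[3] = 12  (first piece 1, then r[2]=8)
r[4] = 16  (first piece 1, then r[3]=12)
r[5] = 21
r[6] = 29
r[7] = 45
r[8] = 52
r[9] = 56  (first piece 1, then r[8]=52)
r[10] = 60  (first piece 1, then r[9]=56)
r[11] = 64  (first piece 1, then r[10]=60)
r[12] = 68  (first piece 1, then r[11]=64)
Maximum revenue is ¢68.
Now minimize piece count subject to staying optimal: for each k, pieces[k] = 1 + min over i with p[i]+r[k−i]=r[k] of pieces[k−i].
pieces[9] = 2
pieces[10] = 3
pieces[11] = 4
pieces[12] = 2

2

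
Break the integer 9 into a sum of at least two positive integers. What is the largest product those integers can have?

27

Fill P[k] for k=2..9: at each k try every first piece i and multiply by the better of (k−i) uncut or P[k−i].
P[2] = 1×max(1,0) = 1×1 = 1
P[3] = 1×max(2,1) = 1×2 = 2
P[4] = 2×max(2,1) = 2×2 = 4
P[5] = 2×max(3,2) = 2×3 = 6
P[6] = 3×max(3,2) = 3×3 = 9
P[7] = 2×max(5,6) = 2×6 = 12
P[8] = 2×max(6,9) = 2×9 = 18
P[9] = 3×max(6,9) = 3×9 = 27
One optimal split: 3 + 3 + 3; product 3×3×3 = 27.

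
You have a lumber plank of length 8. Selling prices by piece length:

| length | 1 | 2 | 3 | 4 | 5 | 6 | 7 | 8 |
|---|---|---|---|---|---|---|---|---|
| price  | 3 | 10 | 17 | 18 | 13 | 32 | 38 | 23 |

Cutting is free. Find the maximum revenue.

Build v[k] bottom-up: v[k] = max over allowed piece i of (p[i] + v[k−i]).
v[1] = 3
v[2] = 10
v[3] = 17
v[4] = 20  (first piece 1, then v[3]=17)
v[5] = 27  (first piece 2, then v[3]=17)
v[6] = 34  (first piece 3, then v[3]=17)
v[7] = 38
v[8] = 44  (first piece 2, then v[6]=34)
One optimal cutting: 3 + 3 + 2 → $17 + $17 + $10 = $44.

44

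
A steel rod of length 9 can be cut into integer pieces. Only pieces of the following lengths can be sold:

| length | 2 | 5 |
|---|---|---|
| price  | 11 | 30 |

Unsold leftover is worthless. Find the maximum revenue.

Consider every possible first cut. f[k] is the best of p[i]+f[k−i] over all sellable i≤k.
f[1] = 0
f[2] = 11
f[3] = 11
f[4] = 22  (first piece 2, then f[2]=11)
f[5] = max(11+11, 30+0) = 30
f[6] = max(11+22, 30+0) = 33
f[7] = max(11+30, 30+11) = 41
f[8] = max(11+33, 30+11) = 44
f[9] = max(11+41, 30+22) = 52
One optimal cutting: 5 + 2 + 2 → $52.

52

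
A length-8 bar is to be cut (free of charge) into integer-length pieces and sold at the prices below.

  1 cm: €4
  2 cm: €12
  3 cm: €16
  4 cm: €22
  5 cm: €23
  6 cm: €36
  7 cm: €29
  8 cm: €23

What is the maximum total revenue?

Consider every possible first cut. v[k] is the best of p[i]+v[k−i] over all sellable i≤k.
v[1] = 4
v[2] = 12
v[3] = 16  (first piece 1, then v[2]=12)
v[4] = 24  (first piece 2, then v[2]=12)
v[5] = 28  (first piece 1, then v[4]=24)
v[6] = 36  (first piece 2, then v[4]=24)
v[7] = 40  (first piece 1, then v[6]=36)
v[8] = 48  (first piece 2, then v[6]=36)
One optimal cutting: 2 + 2 + 2 + 2 → €12 + €12 + €12 + €12 = €48.

48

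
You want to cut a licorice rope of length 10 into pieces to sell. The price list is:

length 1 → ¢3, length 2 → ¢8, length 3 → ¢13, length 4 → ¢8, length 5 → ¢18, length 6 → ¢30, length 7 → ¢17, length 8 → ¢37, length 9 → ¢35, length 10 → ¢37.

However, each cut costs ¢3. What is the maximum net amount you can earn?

42

Build v[k] bottom-up: v[k] = max over allowed piece i of (p[i] + v[k−i]) − 3 per cut.
v[1] = 3
v[2] = max(3+3-3, 8+0) = 8
v[3] = max(3+8-3, 8+3-3, 13+0) = 13
v[4] = max(3+13-3, 8+8-3, 13+3-3, 8+0) = 13
v[5] = max(3+13-3, 8+13-3, 13+8-3, 8+3-3, 18+0) = 18
v[6] = max(3+18-3, 8+13-3, 13+13-3, 8+8-3, 18+3-3, 30+0) = 30
v[7] = max(3+30-3, 8+18-3, 13+13-3, …, 30+3-3, 17+0) = 30
v[8] = max(3+30-3, 8+30-3, 13+18-3, …, 17+3-3, 37+0) = 37
v[9] = max(3+37-3, 8+30-3, 13+30-3, …, 37+3-3, 35+0) = 40
v[10] = max(3+40-3, 8+37-3, 13+30-3, …, 35+3-3, 37+0) = 42
One optimal plan: pieces 8 + 2 (1 cut) → ¢45 − ¢3 = ¢42.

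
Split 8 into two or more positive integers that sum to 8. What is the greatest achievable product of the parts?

Define prod[k] = max over 1≤i<k of i · max(k−i, prod[k−i]); the inner max lets the remainder stay uncut if that's better.
prod[2] = 1*max(1,0) = 1*1 = 1
prod[3] = 1*max(2,1) = 1*2 = 2
prod[4] = 2*max(2,1) = 2*2 = 4
prod[5] = 2*max(3,2) = 2*3 = 6
prod[6] = 3*max(3,2) = 3*3 = 9
prod[7] = 2*max(5,6) = 2*6 = 12
prod[8] = 2*max(6,9) = 2*9 = 18
One optimal split: 3 + 3 + 2; product 3*3*2 = 18.

18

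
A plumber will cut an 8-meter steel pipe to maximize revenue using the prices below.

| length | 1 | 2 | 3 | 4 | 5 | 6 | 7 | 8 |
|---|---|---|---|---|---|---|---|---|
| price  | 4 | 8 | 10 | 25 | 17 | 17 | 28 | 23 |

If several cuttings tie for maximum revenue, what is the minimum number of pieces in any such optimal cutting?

Consider every possible first cut. r[k] is the best of p[i]+r[k−i] over all sellable i≤k.
r[1] = 4
r[2] = max(4+4, 8+0) = 8
r[3] = max(4+8, 8+4, 10+0) = 12
r[4] = max(4+12, 8+8, 10+4, 25+0) = 25
r[5] = max(4+25, 8+12, 10+8, 25+4, 17+0) = 29
r[6] = max(4+29, 8+25, 10+12, 25+8, 17+4, 17+0) = 33
r[7] = max(4+33, 8+29, 10+25, …, 17+4, 28+0) = 37
r[8] = max(4+37, 8+33, 10+29, …, 28+4, 23+0) = 50
Maximum revenue is $50.
Now minimize piece count subject to staying optimal: for each k, pieces[k] = 1 + min over i with p[i]+r[k−i]=r[k] of pieces[k−i].
pieces[5] = 2
pieces[6] = 2
pieces[7] = 3
pieces[8] = 2

2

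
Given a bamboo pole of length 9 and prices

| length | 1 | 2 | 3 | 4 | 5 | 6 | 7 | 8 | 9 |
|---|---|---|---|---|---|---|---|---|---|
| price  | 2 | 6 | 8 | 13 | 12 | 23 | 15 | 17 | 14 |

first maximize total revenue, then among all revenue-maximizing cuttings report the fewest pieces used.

Build r[k] bottom-up: r[k] = max over allowed piece i of (p[i] + r[k−i]).
r[1] = 2
r[2] = max(2+2, 6+0) = 6
r[3] = max(2+6, 6+2, 8+0) = 8
r[4] = max(2+8, 6+6, 8+2, 13+0) = 13
r[5] = max(2+13, 6+8, 8+6, 13+2, 12+0) = 15
r[6] = max(2+15, 6+13, 8+8, 13+6, 12+2, 23+0) = 23
r[7] = max(2+23, 6+15, 8+13, …, 23+2, 15+0) = 25
r[8] = max(2+25, 6+23, 8+15, …, 15+2, 17+0) = 29
r[9] = max(2+29, 6+25, 8+23, …, 17+2, 14+0) = 31
Maximum revenue is $31.
Now minimize piece count subject to staying optimal: for each k, pieces[k] = 1 + min over i with p[i]+r[k−i]=r[k] of pieces[k−i].
pieces[6] = 1
pieces[7] = 2
pieces[8] = 2
pieces[9] = 2

2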